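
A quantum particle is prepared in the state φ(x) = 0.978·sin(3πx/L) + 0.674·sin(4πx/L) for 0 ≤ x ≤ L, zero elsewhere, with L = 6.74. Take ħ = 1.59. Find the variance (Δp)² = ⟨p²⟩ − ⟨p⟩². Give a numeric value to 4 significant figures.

6.181

Compute ⟨p⟩ and ⟨p²⟩ separately; (Δp)² = ⟨p²⟩ − ⟨p⟩².
d²/dx² sin(jπx/L) = −(jπ/L)²·sin(jπx/L); on 0 ≤ x ≤ L, ∫sin²(jπx/L) dx = L/2 and ∫sin(jπx/L)·sin(lπx/L) dx = 0 for j ≠ l, so only diagonal terms survive in ∫|φ|² and ∫φ·φ″; ∫φ·φ′ dx = [φ²/2] between the walls = 0.
Normalization: ∫|φ|² dx = 4.7543.
⟨p⟩ = 0.0000 and ⟨p²⟩ = 6.1813.
(Δp)² = 6.1813 − (0.0000)² = 6.1813.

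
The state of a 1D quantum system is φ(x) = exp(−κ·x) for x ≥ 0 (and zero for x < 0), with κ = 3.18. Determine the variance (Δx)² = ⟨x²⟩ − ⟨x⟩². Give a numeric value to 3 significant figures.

0.0247

Compute ⟨x⟩ and ⟨x²⟩ separately, then (Δx)² = ⟨x²⟩ − ⟨x⟩².
Every integrand reduces to terms xʲ·e^(−2κx) on [0, ∞); use ∫₀^∞ xʲ·e^(−2κx) dx = j!/(2κ)^(j+1).
Normalization: ∫|φ|² dx = 0.15723.
⟨x⟩ = 0.15723 and ⟨x²⟩ = 0.049444.
(Δx)² = 0.049444 − (0.15723)² = 0.024722.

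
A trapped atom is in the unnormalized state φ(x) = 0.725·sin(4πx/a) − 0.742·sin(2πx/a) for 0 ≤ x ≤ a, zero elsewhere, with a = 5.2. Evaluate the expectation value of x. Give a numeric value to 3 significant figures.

2.60

⟨x⟩ = ∫ x·|φ|² dx / ∫|φ|² dx (integrals over the domain).
On 0 ≤ x ≤ a (j ≠ l): ∫sin²(jπx/a) dx = a/2, ∫sin(jπx/a)·sin(lπx/a) dx = 0; diagonal moments ∫x·sin²(jπx/a) dx = a²/4, ∫x²·sin²(jπx/a) dx = a³·(1/6 − 1/(4j²π²)); cross terms ∫x·sin(jπx/a)·sin(lπx/a) dx = 0 for j + l even and −4jla²/(π²(j² − l²)²) for j + l odd, ∫x²·sin(jπx/a)·sin(lπx/a) dx = (−1)^(j+l)·4jla³/(π²(j² − l²)²); higher powers the same way via product-to-sum and parts.
State is unnormalized: ∫|φ|² dx = 2.7981, and ∫φ*·x·φ dx = 7.2750, so ⟨x⟩ = 7.2750 / 2.7981.
⟨x⟩ = 2.6000.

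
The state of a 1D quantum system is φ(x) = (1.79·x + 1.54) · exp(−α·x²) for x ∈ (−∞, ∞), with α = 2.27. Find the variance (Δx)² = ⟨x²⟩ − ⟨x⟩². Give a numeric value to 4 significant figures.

0.08899

Compute ⟨x⟩ and ⟨x²⟩ separately, then (Δx)² = ⟨x²⟩ − ⟨x⟩².
Expand each integrand as polynomial × e^(−2αx²) and use ∫x^(2j)·e^(−2αx²) dx = (2j−1)!!/(4α)^j · √(π/(2α)), odd powers → 0; here √(π/(2α)) = 0.83185.
Normalization: ∫|φ|² dx = 2.2664.
⟨x⟩ = 0.22286 and ⟨x²⟩ = 0.13866.
(Δx)² = 0.13866 − (0.22286)² = 0.088994.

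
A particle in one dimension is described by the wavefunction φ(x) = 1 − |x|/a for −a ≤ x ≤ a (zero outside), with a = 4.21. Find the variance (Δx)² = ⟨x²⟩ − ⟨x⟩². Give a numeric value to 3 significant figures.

1.77

Compute ⟨x⟩ and ⟨x²⟩ separately, then (Δx)² = ⟨x²⟩ − ⟨x⟩².
φ is even, so ∫ over [−a, a] = 2∫₀ᵃ with φ = 1 − x/a there: ∫₀ᵃ (1 − x/a)² dx = a/3, ∫₀ᵃ x²(1 − x/a)² dx = a³/30, ∫₀ᵃ x⁴(1 − x/a)² dx = a⁵/105.
Normalization: ∫|φ|² dx = 2.8067.
⟨x⟩ = 0.0000 and ⟨x²⟩ = 1.7724.
(Δx)² = 1.7724 − (0.0000)² = 1.7724.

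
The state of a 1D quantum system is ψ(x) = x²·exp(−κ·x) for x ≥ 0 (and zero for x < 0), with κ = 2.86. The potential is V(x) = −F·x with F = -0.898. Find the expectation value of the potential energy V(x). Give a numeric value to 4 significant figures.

⟨V⟩ = ∫ V(x)·|ψ|² dx / ∫|ψ|² dx.
Every integrand reduces to terms xʲ·e^(−2κx) on [0, ∞); use ∫₀^∞ xʲ·e^(−2κx) dx = j!/(2κ)^(j+1).
State is unnormalized: ∫|ψ|² dx = 0.0039195, and ∫ψ*·V(x)·ψ dx = 0.0030767, so ⟨V⟩ = 0.0030767 / 0.0039195.
⟨V⟩ = 0.78497.

0.7850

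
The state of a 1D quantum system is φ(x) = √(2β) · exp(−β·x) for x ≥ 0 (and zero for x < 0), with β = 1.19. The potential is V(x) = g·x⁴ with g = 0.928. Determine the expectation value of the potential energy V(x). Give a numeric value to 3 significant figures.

⟨V⟩ = ∫ V(x)·|φ|² dx.
Every integrand reduces to terms xʲ·e^(−2βx) on [0, ∞); use ∫₀^∞ xʲ·e^(−2βx) dx = j!/(2β)^(j+1).
⟨V⟩ = 0.69415.

0.694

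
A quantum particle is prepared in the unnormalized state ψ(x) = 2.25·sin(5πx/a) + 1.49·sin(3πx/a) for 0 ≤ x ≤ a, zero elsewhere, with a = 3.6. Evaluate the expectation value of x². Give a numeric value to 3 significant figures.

⟨x²⟩ = ∫ x²·|ψ|² dx / ∫|ψ|² dx (integrals over the domain).
On 0 ≤ x ≤ a (j ≠ l): ∫sin²(jπx/a) dx = a/2, ∫sin(jπx/a)·sin(lπx/a) dx = 0; diagonal moments ∫x·sin²(jπx/a) dx = a²/4, ∫x²·sin²(jπx/a) dx = a³·(1/6 − 1/(4j²π²)); cross terms ∫x·sin(jπx/a)·sin(lπx/a) dx = 0 for j + l even and −4jla²/(π²(j² − l²)²) for j + l odd, ∫x²·sin(jπx/a)·sin(lπx/a) dx = (−1)^(j+l)·4jla³/(π²(j² − l²)²); higher powers the same way via product-to-sum and parts.
State is unnormalized: ∫|ψ|² dx = 13.109, and ∫ψ*·x²·ψ dx = 63.527, so ⟨x²⟩ = 63.527 / 13.109.
⟨x²⟩ = 4.8462.

4.85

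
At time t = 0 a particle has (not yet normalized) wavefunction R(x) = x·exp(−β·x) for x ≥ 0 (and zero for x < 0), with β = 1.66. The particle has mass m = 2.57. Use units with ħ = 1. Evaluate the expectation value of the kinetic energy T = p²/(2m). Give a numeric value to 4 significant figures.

0.5361

T = −(ħ²/2m) d²/dx², so ⟨T⟩ = −(ħ²/2m) ∫ R*·R'' dx / ∫|R|² dx; with m = 2.57.
Differentiate x·exp(−β·x) with the product rule; every integrand then reduces to terms xʲ·e^(−2βx) on [0, ∞), with ∫₀^∞ xʲ·e^(−2βx) dx = j!/(2β)^(j+1).
State is unnormalized: ∫|R|² dx = 0.054653, and ∫R*·(−ħ²/2m · R'') dx = 0.029300, so ⟨T⟩ = 0.029300 / 0.054653.
⟨T⟩ = 0.53611.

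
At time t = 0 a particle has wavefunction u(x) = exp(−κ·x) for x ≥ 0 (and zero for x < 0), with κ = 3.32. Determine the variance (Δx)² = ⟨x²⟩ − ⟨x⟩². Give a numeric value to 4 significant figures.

0.02268

Compute ⟨x⟩ and ⟨x²⟩ separately, then (Δx)² = ⟨x²⟩ − ⟨x⟩².
Every integrand reduces to terms xʲ·e^(−2κx) on [0, ∞); use ∫₀^∞ xʲ·e^(−2κx) dx = j!/(2κ)^(j+1).
Normalization: ∫|u|² dx = 0.15060.
⟨x⟩ = 0.15060 and ⟨x²⟩ = 0.045362.
(Δx)² = 0.045362 − (0.15060)² = 0.022681.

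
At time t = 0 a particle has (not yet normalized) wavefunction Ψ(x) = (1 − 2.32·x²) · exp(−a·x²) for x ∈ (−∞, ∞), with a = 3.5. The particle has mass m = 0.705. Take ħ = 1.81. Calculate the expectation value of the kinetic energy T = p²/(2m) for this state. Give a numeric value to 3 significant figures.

T = −(ħ²/2m) d²/dx², so ⟨T⟩ = −(ħ²/2m) ∫ Ψ*·Ψ'' dx / ∫|Ψ|² dx; with m = 0.705.
Expand each integrand as polynomial × e^(−2ax²) and use ∫x^(2j)·e^(−2ax²) dx = (2j−1)!!/(4a)^j · √(π/(2a)), odd powers → 0; here √(π/(2a)) = 0.66992. Differentiate with the product rule, d/dx e^(−ax²) = −2ax·e^(−ax²).
State is unnormalized: ∫|Ψ|² dx = 0.50308, and ∫Ψ*·(−ħ²/2m · Ψ'') dx = 8.3008, so ⟨T⟩ = 8.3008 / 0.50308.
⟨T⟩ = 16.500.

16.5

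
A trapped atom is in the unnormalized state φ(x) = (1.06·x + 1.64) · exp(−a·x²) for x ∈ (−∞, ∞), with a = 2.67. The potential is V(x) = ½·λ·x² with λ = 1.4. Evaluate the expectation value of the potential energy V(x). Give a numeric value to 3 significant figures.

⟨V⟩ = ∫ V(x)·|φ|² dx / ∫|φ|² dx.
Expand each integrand as polynomial × e^(−2ax²) and use ∫x^(2j)·e^(−2ax²) dx = (2j−1)!!/(4a)^j · √(π/(2a)), odd powers → 0; here √(π/(2a)) = 0.76702.
State is unnormalized: ∫|φ|² dx = 2.1437, and ∫φ*·V(x)·φ dx = 0.15108, so ⟨V⟩ = 0.15108 / 2.1437.
⟨V⟩ = 0.070478.

0.0705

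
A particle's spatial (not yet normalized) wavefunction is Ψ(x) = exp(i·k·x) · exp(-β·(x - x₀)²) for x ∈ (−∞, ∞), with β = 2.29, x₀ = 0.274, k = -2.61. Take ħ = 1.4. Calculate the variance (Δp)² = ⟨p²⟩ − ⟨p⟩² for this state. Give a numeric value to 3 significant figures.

Compute ⟨p⟩ and ⟨p²⟩ separately; (Δp)² = ⟨p²⟩ − ⟨p⟩².
Gaussian moments (u = x − x₀): ∫u^(2j)·e^(−2βu²) du = (2j−1)!!/(4β)^j · √(π/(2β)), odd powers integrate to 0; here √(π/(2β)) = 0.82821. Derivatives: Ψ′ = (ik − 2βu)·Ψ, Ψ″ = ((ik − 2βu)² − 2β)·Ψ; the odd-in-u pieces drop out.
Normalization: ∫|Ψ|² dx = 0.82821.
⟨p⟩ = -3.6540 and ⟨p²⟩ = 17.840.
(Δp)² = 17.840 − (-3.6540)² = 4.4884.

4.49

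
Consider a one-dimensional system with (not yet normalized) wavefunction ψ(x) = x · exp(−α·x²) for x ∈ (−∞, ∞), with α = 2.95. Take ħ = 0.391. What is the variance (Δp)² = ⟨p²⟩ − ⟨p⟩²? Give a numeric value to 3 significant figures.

1.35

Compute ⟨p⟩ and ⟨p²⟩ separately; (Δp)² = ⟨p²⟩ − ⟨p⟩².
Expand each integrand as polynomial × e^(−2αx²) and use ∫x^(2j)·e^(−2αx²) dx = (2j−1)!!/(4α)^j · √(π/(2α)), odd powers → 0; here √(π/(2α)) = 0.72971. Differentiate with the product rule, d/dx e^(−αx²) = −2αx·e^(−αx²).
Normalization: ∫|ψ|² dx = 0.061840.
⟨p⟩ = 0.0000 and ⟨p²⟩ = 1.3530.
(Δp)² = 1.3530 − (0.0000)² = 1.3530.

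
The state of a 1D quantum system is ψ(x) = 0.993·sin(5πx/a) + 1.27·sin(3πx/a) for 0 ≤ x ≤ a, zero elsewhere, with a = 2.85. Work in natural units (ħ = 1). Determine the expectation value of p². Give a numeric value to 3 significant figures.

p² ψ = −ħ² d²ψ/dx²; ⟨p²⟩ = −ħ² ∫ ψ*·ψ'' dx / ∫|ψ|² dx.
d²/dx² sin(jπx/a) = −(jπ/a)²·sin(jπx/a); on 0 ≤ x ≤ a, ∫sin²(jπx/a) dx = a/2 and ∫sin(jπx/a)·sin(lπx/a) dx = 0 for j ≠ l, so only diagonal terms survive in ∫|ψ|² and ∫ψ·ψ″; ∫ψ·ψ′ dx = [ψ²/2] between the walls = 0.
State is unnormalized: ∫|ψ|² dx = 3.7035, and ∫ψ*·(−ħ² ψ'') dx = 67.819, so ⟨p²⟩ = 67.819 / 3.7035.
⟨p²⟩ = 18.312.

18.3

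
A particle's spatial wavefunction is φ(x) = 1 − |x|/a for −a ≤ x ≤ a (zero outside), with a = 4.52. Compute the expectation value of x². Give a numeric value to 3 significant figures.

2.04

⟨x²⟩ = ∫ x²·|φ|² dx / ∫|φ|² dx (integrals over the domain).
φ is even, so ∫ over [−a, a] = 2∫₀ᵃ with φ = 1 − x/a there: ∫₀ᵃ (1 − x/a)² dx = a/3, ∫₀ᵃ x²(1 − x/a)² dx = a³/30, ∫₀ᵃ x⁴(1 − x/a)² dx = a⁵/105.
State is unnormalized: ∫|φ|² dx = 3.0133, and ∫φ*·x²·φ dx = 6.1564, so ⟨x²⟩ = 6.1564 / 3.0133.
⟨x²⟩ = 2.0430.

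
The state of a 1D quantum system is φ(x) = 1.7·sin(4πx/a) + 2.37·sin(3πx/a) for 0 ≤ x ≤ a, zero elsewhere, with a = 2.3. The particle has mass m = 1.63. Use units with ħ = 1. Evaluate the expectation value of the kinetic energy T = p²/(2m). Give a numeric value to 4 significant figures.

T = −(ħ²/2m) d²/dx², so ⟨T⟩ = −(ħ²/2m) ∫ φ*·φ'' dx / ∫|φ|² dx; with m = 1.63.
d²/dx² sin(jπx/a) = −(jπ/a)²·sin(jπx/a); on 0 ≤ x ≤ a, ∫sin²(jπx/a) dx = a/2 and ∫sin(jπx/a)·sin(lπx/a) dx = 0 for j ≠ l, so only diagonal terms survive in ∫|φ|² and ∫φ·φ″; ∫φ·φ′ dx = [φ²/2] between the walls = 0.
State is unnormalized: ∫|φ|² dx = 9.7829, and ∫φ*·(−ħ²/2m · φ'') dx = 63.704, so ⟨T⟩ = 63.704 / 9.7829.
⟨T⟩ = 6.5117.

6.512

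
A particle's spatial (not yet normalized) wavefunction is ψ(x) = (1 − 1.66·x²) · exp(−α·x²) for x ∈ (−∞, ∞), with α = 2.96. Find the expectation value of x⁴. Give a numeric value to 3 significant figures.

0.00786

⟨x⁴⟩ = ∫ x⁴·|ψ|² dx / ∫|ψ|² dx (integrals over the domain).
Expand each integrand as polynomial × e^(−2αx²) and use ∫x^(2j)·e^(−2αx²) dx = (2j−1)!!/(4α)^j · √(π/(2α)), odd powers → 0; here √(π/(2α)) = 0.72847.
State is unnormalized: ∫|ψ|² dx = 0.56716, and ∫ψ*·x⁴·ψ dx = 0.0044580, so ⟨x⁴⟩ = 0.0044580 / 0.56716.
⟨x⁴⟩ = 0.0078601.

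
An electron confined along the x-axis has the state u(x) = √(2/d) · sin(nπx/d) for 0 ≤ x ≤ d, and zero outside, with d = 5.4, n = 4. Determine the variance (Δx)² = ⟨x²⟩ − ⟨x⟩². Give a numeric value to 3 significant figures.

2.34

Compute ⟨x⟩ and ⟨x²⟩ separately, then (Δx)² = ⟨x²⟩ − ⟨x⟩².
With sin²θ = (1 − cos2θ)/2 on 0 ≤ x ≤ d: ∫sin²(nπx/d) dx = d/2, ∫x·sin²(nπx/d) dx = d²/4, ∫x²·sin²(nπx/d) dx = d³·(1/6 − 1/(4n²π²)); higher powers xᵏ the same way, integrating xᵏ·cos(2nπx/d) by parts.
⟨x⟩ = 2.7000 and ⟨x²⟩ = 9.6277.
(Δx)² = 9.6277 − (2.7000)² = 2.3377.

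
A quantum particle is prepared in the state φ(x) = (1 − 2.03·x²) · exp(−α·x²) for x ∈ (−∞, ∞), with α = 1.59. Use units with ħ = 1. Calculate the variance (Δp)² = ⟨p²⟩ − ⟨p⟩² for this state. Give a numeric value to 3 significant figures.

5.60

Compute ⟨p⟩ and ⟨p²⟩ separately; (Δp)² = ⟨p²⟩ − ⟨p⟩².
Expand each integrand as polynomial × e^(−2αx²) and use ∫x^(2j)·e^(−2αx²) dx = (2j−1)!!/(4α)^j · √(π/(2α)), odd powers → 0; here √(π/(2α)) = 0.99394. Differentiate with the product rule, d/dx e^(−αx²) = −2αx·e^(−αx²).
Normalization: ∫|φ|² dx = 0.66323.
⟨p⟩ = 0.0000 and ⟨p²⟩ = 5.6033.
(Δp)² = 5.6033 − (0.0000)² = 5.6033.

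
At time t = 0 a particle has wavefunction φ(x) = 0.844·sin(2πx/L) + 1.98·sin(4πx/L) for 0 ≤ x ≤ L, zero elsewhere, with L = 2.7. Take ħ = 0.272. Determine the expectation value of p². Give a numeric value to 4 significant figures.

1.418

p² φ = −ħ² d²φ/dx²; ⟨p²⟩ = −ħ² ∫ φ*·φ'' dx / ∫|φ|² dx.
d²/dx² sin(jπx/L) = −(jπ/L)²·sin(jπx/L); on 0 ≤ x ≤ L, ∫sin²(jπx/L) dx = L/2 and ∫sin(jπx/L)·sin(lπx/L) dx = 0 for j ≠ l, so only diagonal terms survive in ∫|φ|² and ∫φ·φ″; ∫φ·φ′ dx = [φ²/2] between the walls = 0.
State is unnormalized: ∫|φ|² dx = 6.2542, and ∫φ*·(−ħ² φ'') dx = 8.8672, so ⟨p²⟩ = 8.8672 / 6.2542.
⟨p²⟩ = 1.4178.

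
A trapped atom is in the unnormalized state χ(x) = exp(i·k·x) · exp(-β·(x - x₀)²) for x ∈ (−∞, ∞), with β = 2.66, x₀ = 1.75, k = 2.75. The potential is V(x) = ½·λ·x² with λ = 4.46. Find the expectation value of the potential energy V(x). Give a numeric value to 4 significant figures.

⟨V⟩ = ∫ V(x)·|χ|² dx / ∫|χ|² dx.
Gaussian moments (u = x − x₀): ∫u^(2j)·e^(−2βu²) du = (2j−1)!!/(4β)^j · √(π/(2β)), odd powers integrate to 0; here √(π/(2β)) = 0.76846.
State is unnormalized: ∫|χ|² dx = 0.76846, and ∫χ*·V(x)·χ dx = 5.4091, so ⟨V⟩ = 5.4091 / 0.76846.
⟨V⟩ = 7.0390.

7.039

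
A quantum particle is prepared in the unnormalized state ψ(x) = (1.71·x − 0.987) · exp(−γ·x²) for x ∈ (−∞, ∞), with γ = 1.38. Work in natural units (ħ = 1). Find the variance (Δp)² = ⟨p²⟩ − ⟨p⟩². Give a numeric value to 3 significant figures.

2.35

Compute ⟨p⟩ and ⟨p²⟩ separately; (Δp)² = ⟨p²⟩ − ⟨p⟩².
Expand each integrand as polynomial × e^(−2γx²) and use ∫x^(2j)·e^(−2γx²) dx = (2j−1)!!/(4γ)^j · √(π/(2γ)), odd powers → 0; here √(π/(2γ)) = 1.0669. Differentiate with the product rule, d/dx e^(−γx²) = −2γx·e^(−γx²).
Normalization: ∫|ψ|² dx = 1.6045.
⟨p⟩ = 0.0000 and ⟨p²⟩ = 2.3522.
(Δp)² = 2.3522 − (0.0000)² = 2.3522.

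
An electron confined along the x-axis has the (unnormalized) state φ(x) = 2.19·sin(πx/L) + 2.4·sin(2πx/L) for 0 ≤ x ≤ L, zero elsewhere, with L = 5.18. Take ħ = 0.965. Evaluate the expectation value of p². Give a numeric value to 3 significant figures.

0.903

p² φ = −ħ² d²φ/dx²; ⟨p²⟩ = −ħ² ∫ φ*·φ'' dx / ∫|φ|² dx.
d²/dx² sin(jπx/L) = −(jπ/L)²·sin(jπx/L); on 0 ≤ x ≤ L, ∫sin²(jπx/L) dx = L/2 and ∫sin(jπx/L)·sin(lπx/L) dx = 0 for j ≠ l, so only diagonal terms survive in ∫|φ|² and ∫φ·φ″; ∫φ·φ′ dx = [φ²/2] between the walls = 0.
State is unnormalized: ∫|φ|² dx = 27.340, and ∫φ*·(−ħ² φ'') dx = 24.695, so ⟨p²⟩ = 24.695 / 27.340.
⟨p²⟩ = 0.90323.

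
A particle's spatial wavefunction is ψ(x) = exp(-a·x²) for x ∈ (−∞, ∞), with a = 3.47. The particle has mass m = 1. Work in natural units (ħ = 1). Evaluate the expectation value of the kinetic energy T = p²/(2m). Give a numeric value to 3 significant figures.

1.74

T = −(ħ²/2m) d²/dx², so ⟨T⟩ = −(ħ²/2m) ∫ ψ*·ψ'' dx / ∫|ψ|² dx; with m = 1.
Gaussian moments: ∫x^(2j)·e^(−2ax²) dx = (2j−1)!!/(4a)^j · √(π/(2a)), odd powers integrate to 0; here √(π/(2a)) = 0.67281. Derivatives: d/dx e^(−ax²) = −2ax·e^(−ax²), d²/dx² e^(−ax²) = (4a²x² − 2a)·e^(−ax²).
State is unnormalized: ∫|ψ|² dx = 0.67281, and ∫ψ*·(−ħ²/2m · ψ'') dx = 1.1673, so ⟨T⟩ = 1.1673 / 0.67281.
⟨T⟩ = 1.7350.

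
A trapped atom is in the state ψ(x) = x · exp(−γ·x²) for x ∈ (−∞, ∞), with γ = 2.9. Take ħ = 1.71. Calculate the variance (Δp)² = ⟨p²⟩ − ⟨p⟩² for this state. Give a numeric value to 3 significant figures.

25.4

Compute ⟨p⟩ and ⟨p²⟩ separately; (Δp)² = ⟨p²⟩ − ⟨p⟩².
Expand each integrand as polynomial × e^(−2γx²) and use ∫x^(2j)·e^(−2γx²) dx = (2j−1)!!/(4γ)^j · √(π/(2γ)), odd powers → 0; here √(π/(2γ)) = 0.73597. Differentiate with the product rule, d/dx e^(−γx²) = −2γx·e^(−γx²).
Normalization: ∫|ψ|² dx = 0.063446.
⟨p⟩ = 0.0000 and ⟨p²⟩ = 25.440.
(Δp)² = 25.440 − (0.0000)² = 25.440.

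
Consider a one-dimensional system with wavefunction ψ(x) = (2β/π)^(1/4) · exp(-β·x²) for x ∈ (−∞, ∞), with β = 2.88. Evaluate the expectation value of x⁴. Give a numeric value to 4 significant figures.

⟨x⁴⟩ = ∫ x⁴·|ψ|² dx (integrals over the domain).
Gaussian moments: ∫x^(2j)·e^(−2βx²) dx = (2j−1)!!/(4β)^j · √(π/(2β)), odd powers integrate to 0; here √(π/(2β)) = 0.73852.
⟨x⁴⟩ = 0.022606.

0.02261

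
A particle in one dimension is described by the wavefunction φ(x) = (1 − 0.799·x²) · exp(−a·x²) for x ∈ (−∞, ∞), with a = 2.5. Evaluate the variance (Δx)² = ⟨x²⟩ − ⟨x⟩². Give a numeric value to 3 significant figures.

0.0717

Compute ⟨x⟩ and ⟨x²⟩ separately, then (Δx)² = ⟨x²⟩ − ⟨x⟩².
Expand each integrand as polynomial × e^(−2ax²) and use ∫x^(2j)·e^(−2ax²) dx = (2j−1)!!/(4a)^j · √(π/(2a)), odd powers → 0; here √(π/(2a)) = 0.79267.
Normalization: ∫|φ|² dx = 0.68118.
⟨x⟩ = 0.0000 and ⟨x²⟩ = 0.071724.
(Δx)² = 0.071724 − (0.0000)² = 0.071724.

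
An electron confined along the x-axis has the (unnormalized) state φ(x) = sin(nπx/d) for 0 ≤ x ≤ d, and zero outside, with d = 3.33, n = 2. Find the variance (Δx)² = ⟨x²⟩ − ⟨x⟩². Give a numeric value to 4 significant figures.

0.7836

Compute ⟨x⟩ and ⟨x²⟩ separately, then (Δx)² = ⟨x²⟩ − ⟨x⟩².
With sin²θ = (1 − cos2θ)/2 on 0 ≤ x ≤ d: ∫sin²(nπx/d) dx = d/2, ∫x·sin²(nπx/d) dx = d²/4, ∫x²·sin²(nπx/d) dx = d³·(1/6 − 1/(4n²π²)); higher powers xᵏ the same way, integrating xᵏ·cos(2nπx/d) by parts.
Normalization: ∫|φ|² dx = 1.6650.
⟨x⟩ = 1.6650 and ⟨x²⟩ = 3.5559.
(Δx)² = 3.5559 − (1.6650)² = 0.78363.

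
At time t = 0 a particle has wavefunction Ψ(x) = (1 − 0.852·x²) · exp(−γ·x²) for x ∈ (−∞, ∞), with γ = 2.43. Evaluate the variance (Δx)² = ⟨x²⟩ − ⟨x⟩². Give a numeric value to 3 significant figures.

Compute ⟨x⟩ and ⟨x²⟩ separately, then (Δx)² = ⟨x²⟩ − ⟨x⟩².
Expand each integrand as polynomial × e^(−2γx²) and use ∫x^(2j)·e^(−2γx²) dx = (2j−1)!!/(4γ)^j · √(π/(2γ)), odd powers → 0; here √(π/(2γ)) = 0.80400.
Normalization: ∫|Ψ|² dx = 0.68159.
⟨x⟩ = 0.0000 and ⟨x²⟩ = 0.071519.
(Δx)² = 0.071519 − (0.0000)² = 0.071519.

0.0715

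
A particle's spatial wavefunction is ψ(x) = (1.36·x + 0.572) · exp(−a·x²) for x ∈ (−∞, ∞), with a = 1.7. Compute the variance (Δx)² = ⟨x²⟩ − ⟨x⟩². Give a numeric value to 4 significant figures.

0.1348

Compute ⟨x⟩ and ⟨x²⟩ separately, then (Δx)² = ⟨x²⟩ − ⟨x⟩².
Expand each integrand as polynomial × e^(−2ax²) and use ∫x^(2j)·e^(−2ax²) dx = (2j−1)!!/(4a)^j · √(π/(2a)), odd powers → 0; here √(π/(2a)) = 0.96125.
Normalization: ∫|ψ|² dx = 0.57596.
⟨x⟩ = 0.38185 and ⟨x²⟩ = 0.28057.
(Δx)² = 0.28057 − (0.38185)² = 0.13476.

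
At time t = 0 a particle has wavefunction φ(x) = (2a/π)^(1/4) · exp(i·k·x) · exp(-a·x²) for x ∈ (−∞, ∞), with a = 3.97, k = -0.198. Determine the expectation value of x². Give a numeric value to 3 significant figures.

0.0630

⟨x²⟩ = ∫ x²·|φ|² dx (integrals over the domain).
Gaussian moments: ∫x^(2j)·e^(−2ax²) dx = (2j−1)!!/(4a)^j · √(π/(2a)), odd powers integrate to 0; here √(π/(2a)) = 0.62902.
⟨x²⟩ = 0.062972.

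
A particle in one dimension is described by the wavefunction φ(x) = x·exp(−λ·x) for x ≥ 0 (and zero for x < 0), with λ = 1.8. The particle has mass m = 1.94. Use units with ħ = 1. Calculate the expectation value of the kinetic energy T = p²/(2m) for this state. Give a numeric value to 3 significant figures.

0.835

T = −(ħ²/2m) d²/dx², so ⟨T⟩ = −(ħ²/2m) ∫ φ*·φ'' dx / ∫|φ|² dx; with m = 1.94.
Differentiate x·exp(−λ·x) with the product rule; every integrand then reduces to terms xʲ·e^(−2λx) on [0, ∞), with ∫₀^∞ xʲ·e^(−2λx) dx = j!/(2λ)^(j+1).
State is unnormalized: ∫|φ|² dx = 0.042867, and ∫φ*·(−ħ²/2m · φ'') dx = 0.035796, so ⟨T⟩ = 0.035796 / 0.042867.
⟨T⟩ = 0.83505.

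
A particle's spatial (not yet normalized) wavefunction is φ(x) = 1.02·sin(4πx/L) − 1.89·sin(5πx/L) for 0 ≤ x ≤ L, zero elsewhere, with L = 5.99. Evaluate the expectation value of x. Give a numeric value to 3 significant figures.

4.00

⟨x⟩ = ∫ x·|φ|² dx / ∫|φ|² dx (integrals over the domain).
On 0 ≤ x ≤ L (j ≠ l): ∫sin²(jπx/L) dx = L/2, ∫sin(jπx/L)·sin(lπx/L) dx = 0; diagonal moments ∫x·sin²(jπx/L) dx = L²/4, ∫x²·sin²(jπx/L) dx = L³·(1/6 − 1/(4j²π²)); cross terms ∫x·sin(jπx/L)·sin(lπx/L) dx = 0 for j + l even and −4jlL²/(π²(j² − l²)²) for j + l odd, ∫x²·sin(jπx/L)·sin(lπx/L) dx = (−1)^(j+l)·4jlL³/(π²(j² − l²)²); higher powers the same way via product-to-sum and parts.
State is unnormalized: ∫|φ|² dx = 13.814, and ∫φ*·x·φ dx = 55.218, so ⟨x⟩ = 55.218 / 13.814.
⟨x⟩ = 3.9971.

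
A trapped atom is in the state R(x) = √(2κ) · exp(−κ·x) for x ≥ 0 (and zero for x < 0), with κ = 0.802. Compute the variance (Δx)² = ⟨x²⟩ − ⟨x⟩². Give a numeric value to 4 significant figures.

Compute ⟨x⟩ and ⟨x²⟩ separately, then (Δx)² = ⟨x²⟩ − ⟨x⟩².
Every integrand reduces to terms xʲ·e^(−2κx) on [0, ∞); use ∫₀^∞ xʲ·e^(−2κx) dx = j!/(2κ)^(j+1).
⟨x⟩ = 0.62344 and ⟨x²⟩ = 0.77736.
(Δx)² = 0.77736 − (0.62344)² = 0.38868.

0.3887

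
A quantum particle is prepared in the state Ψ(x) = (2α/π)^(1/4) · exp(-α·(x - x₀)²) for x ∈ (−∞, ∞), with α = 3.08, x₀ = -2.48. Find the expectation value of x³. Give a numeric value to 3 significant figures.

-15.9

⟨x³⟩ = ∫ x³·|Ψ|² dx (integrals over the domain).
Gaussian moments (u = x − x₀): ∫u^(2j)·e^(−2αu²) du = (2j−1)!!/(4α)^j · √(π/(2α)), odd powers integrate to 0; here √(π/(2α)) = 0.71414.
⟨x³⟩ = -15.857.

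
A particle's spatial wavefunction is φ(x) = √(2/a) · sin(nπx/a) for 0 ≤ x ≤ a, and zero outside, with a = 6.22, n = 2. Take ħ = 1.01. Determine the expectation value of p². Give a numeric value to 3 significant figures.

1.04

p² φ = −ħ² d²φ/dx²; ⟨p²⟩ = −ħ² ∫ φ*·φ'' dx.
d/dx sin(nπx/a) = (nπ/a)·cos(nπx/a) and d²/dx² sin(nπx/a) = −(nπ/a)²·sin(nπx/a); on 0 ≤ x ≤ a, ∫sin²(nπx/a) dx = a/2 and ∫sin(nπx/a)·cos(nπx/a) dx = 0.
⟨p²⟩ = 1.0409.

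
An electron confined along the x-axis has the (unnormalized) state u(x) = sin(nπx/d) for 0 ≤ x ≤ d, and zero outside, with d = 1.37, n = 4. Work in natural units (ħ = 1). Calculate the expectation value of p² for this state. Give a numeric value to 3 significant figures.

p² u = −ħ² d²u/dx²; ⟨p²⟩ = −ħ² ∫ u*·u'' dx / ∫|u|² dx.
d/dx sin(nπx/d) = (nπ/d)·cos(nπx/d) and d²/dx² sin(nπx/d) = −(nπ/d)²·sin(nπx/d); on 0 ≤ x ≤ d, ∫sin²(nπx/d) dx = d/2 and ∫sin(nπx/d)·cos(nπx/d) dx = 0.
State is unnormalized: ∫|u|² dx = 0.68500, and ∫u*·(−ħ² u'') dx = 57.633, so ⟨p²⟩ = 57.633 / 0.68500.
⟨p²⟩ = 84.135.

84.1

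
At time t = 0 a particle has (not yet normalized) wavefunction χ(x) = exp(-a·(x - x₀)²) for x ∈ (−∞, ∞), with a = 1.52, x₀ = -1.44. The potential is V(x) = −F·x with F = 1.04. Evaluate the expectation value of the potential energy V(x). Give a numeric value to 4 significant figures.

1.498

⟨V⟩ = ∫ V(x)·|χ|² dx / ∫|χ|² dx.
Gaussian moments (u = x − x₀): ∫u^(2j)·e^(−2au²) du = (2j−1)!!/(4a)^j · √(π/(2a)), odd powers integrate to 0; here √(π/(2a)) = 1.0166.
State is unnormalized: ∫|χ|² dx = 1.0166, and ∫χ*·V(x)·χ dx = 1.5224, so ⟨V⟩ = 1.5224 / 1.0166.
⟨V⟩ = 1.4976.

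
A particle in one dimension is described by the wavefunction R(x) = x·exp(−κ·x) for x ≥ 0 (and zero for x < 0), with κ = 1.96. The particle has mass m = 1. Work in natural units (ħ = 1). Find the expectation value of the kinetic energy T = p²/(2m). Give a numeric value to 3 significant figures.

1.92

T = −(ħ²/2m) d²/dx², so ⟨T⟩ = −(ħ²/2m) ∫ R*·R'' dx / ∫|R|² dx; with m = 1.
Differentiate x·exp(−κ·x) with the product rule; every integrand then reduces to terms xʲ·e^(−2κx) on [0, ∞), with ∫₀^∞ xʲ·e^(−2κx) dx = j!/(2κ)^(j+1).
State is unnormalized: ∫|R|² dx = 0.033203, and ∫R*·(−ħ²/2m · R'') dx = 0.063776, so ⟨T⟩ = 0.063776 / 0.033203.
⟨T⟩ = 1.9208.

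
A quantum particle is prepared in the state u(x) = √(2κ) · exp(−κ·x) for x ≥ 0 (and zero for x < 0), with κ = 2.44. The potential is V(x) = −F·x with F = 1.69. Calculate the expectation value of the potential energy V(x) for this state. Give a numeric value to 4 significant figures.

⟨V⟩ = ∫ V(x)·|u|² dx.
Every integrand reduces to terms xʲ·e^(−2κx) on [0, ∞); use ∫₀^∞ xʲ·e^(−2κx) dx = j!/(2κ)^(j+1).
⟨V⟩ = -0.34631.

-0.3463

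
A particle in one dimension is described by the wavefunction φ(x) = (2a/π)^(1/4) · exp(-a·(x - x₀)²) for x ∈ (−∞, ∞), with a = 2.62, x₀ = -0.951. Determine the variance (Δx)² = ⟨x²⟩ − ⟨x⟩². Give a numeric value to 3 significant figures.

0.0954

Compute ⟨x⟩ and ⟨x²⟩ separately, then (Δx)² = ⟨x²⟩ − ⟨x⟩².
Gaussian moments (u = x − x₀): ∫u^(2j)·e^(−2au²) du = (2j−1)!!/(4a)^j · √(π/(2a)), odd powers integrate to 0; here √(π/(2a)) = 0.77430.
⟨x⟩ = -0.95100 and ⟨x²⟩ = 0.99982.
(Δx)² = 0.99982 − (-0.95100)² = 0.095420.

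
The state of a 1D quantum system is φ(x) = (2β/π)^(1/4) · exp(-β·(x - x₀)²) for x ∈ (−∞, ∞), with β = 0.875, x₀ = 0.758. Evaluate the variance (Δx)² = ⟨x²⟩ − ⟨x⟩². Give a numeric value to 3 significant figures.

0.286

Compute ⟨x⟩ and ⟨x²⟩ separately, then (Δx)² = ⟨x²⟩ − ⟨x⟩².
Gaussian moments (u = x − x₀): ∫u^(2j)·e^(−2βu²) du = (2j−1)!!/(4β)^j · √(π/(2β)), odd powers integrate to 0; here √(π/(2β)) = 1.3398.
⟨x⟩ = 0.75800 and ⟨x²⟩ = 0.86028.
(Δx)² = 0.86028 − (0.75800)² = 0.28571.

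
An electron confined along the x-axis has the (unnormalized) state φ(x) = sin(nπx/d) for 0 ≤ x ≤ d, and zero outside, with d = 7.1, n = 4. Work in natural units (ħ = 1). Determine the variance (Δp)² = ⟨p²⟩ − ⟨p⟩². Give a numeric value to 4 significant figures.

Compute ⟨p⟩ and ⟨p²⟩ separately; (Δp)² = ⟨p²⟩ − ⟨p⟩².
d/dx sin(nπx/d) = (nπ/d)·cos(nπx/d) and d²/dx² sin(nπx/d) = −(nπ/d)²·sin(nπx/d); on 0 ≤ x ≤ d, ∫sin²(nπx/d) dx = d/2 and ∫sin(nπx/d)·cos(nπx/d) dx = 0.
Normalization: ∫|φ|² dx = 3.5500.
⟨p⟩ = 0.0000 and ⟨p²⟩ = 3.1326.
(Δp)² = 3.1326 − (0.0000)² = 3.1326.

3.133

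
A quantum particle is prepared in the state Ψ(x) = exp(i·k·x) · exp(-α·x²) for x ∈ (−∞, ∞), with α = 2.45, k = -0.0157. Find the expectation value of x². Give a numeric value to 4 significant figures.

⟨x²⟩ = ∫ x²·|Ψ|² dx / ∫|Ψ|² dx (integrals over the domain).
Gaussian moments: ∫x^(2j)·e^(−2αx²) dx = (2j−1)!!/(4α)^j · √(π/(2α)), odd powers integrate to 0; here √(π/(2α)) = 0.80071.
State is unnormalized: ∫|Ψ|² dx = 0.80071, and ∫Ψ*·x²·Ψ dx = 0.081705, so ⟨x²⟩ = 0.081705 / 0.80071.
⟨x²⟩ = 0.10204.

0.1020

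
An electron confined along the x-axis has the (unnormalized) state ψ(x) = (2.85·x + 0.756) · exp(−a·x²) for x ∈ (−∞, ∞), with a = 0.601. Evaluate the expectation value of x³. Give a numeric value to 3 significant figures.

⟨x³⟩ = ∫ x³·|ψ|² dx / ∫|ψ|² dx (integrals over the domain).
Expand each integrand as polynomial × e^(−2ax²) and use ∫x^(2j)·e^(−2ax²) dx = (2j−1)!!/(4a)^j · √(π/(2a)), odd powers → 0; here √(π/(2a)) = 1.6167.
State is unnormalized: ∫|ψ|² dx = 6.3863, and ∫ψ*·x³·ψ dx = 3.6164, so ⟨x³⟩ = 3.6164 / 6.3863.
⟨x³⟩ = 0.56627.

0.566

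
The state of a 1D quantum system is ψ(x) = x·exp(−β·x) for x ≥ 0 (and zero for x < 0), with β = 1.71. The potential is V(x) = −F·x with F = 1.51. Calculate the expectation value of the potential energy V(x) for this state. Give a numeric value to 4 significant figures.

-1.325

⟨V⟩ = ∫ V(x)·|ψ|² dx / ∫|ψ|² dx.
Every integrand reduces to terms xʲ·e^(−2βx) on [0, ∞); use ∫₀^∞ xʲ·e^(−2βx) dx = j!/(2β)^(j+1).
State is unnormalized: ∫|ψ|² dx = 0.049998, and ∫ψ*·V(x)·ψ dx = -0.066225, so ⟨V⟩ = -0.066225 / 0.049998.
⟨V⟩ = -1.3246.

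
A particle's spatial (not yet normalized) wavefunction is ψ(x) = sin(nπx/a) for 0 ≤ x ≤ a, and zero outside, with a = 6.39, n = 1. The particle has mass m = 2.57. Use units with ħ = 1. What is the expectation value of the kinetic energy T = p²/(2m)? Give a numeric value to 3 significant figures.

0.0470

T = −(ħ²/2m) d²/dx², so ⟨T⟩ = −(ħ²/2m) ∫ ψ*·ψ'' dx / ∫|ψ|² dx; with m = 2.57.
d/dx sin(nπx/a) = (nπ/a)·cos(nπx/a) and d²/dx² sin(nπx/a) = −(nπ/a)²·sin(nπx/a); on 0 ≤ x ≤ a, ∫sin²(nπx/a) dx = a/2 and ∫sin(nπx/a)·cos(nπx/a) dx = 0.
State is unnormalized: ∫|ψ|² dx = 3.1950, and ∫ψ*·(−ħ²/2m · ψ'') dx = 0.15025, so ⟨T⟩ = 0.15025 / 3.1950.
⟨T⟩ = 0.047026.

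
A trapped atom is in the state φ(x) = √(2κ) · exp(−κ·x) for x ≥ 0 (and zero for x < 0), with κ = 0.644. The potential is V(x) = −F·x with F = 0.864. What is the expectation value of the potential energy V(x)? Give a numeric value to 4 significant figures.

⟨V⟩ = ∫ V(x)·|φ|² dx.
Every integrand reduces to terms xʲ·e^(−2κx) on [0, ∞); use ∫₀^∞ xʲ·e^(−2κx) dx = j!/(2κ)^(j+1).
⟨V⟩ = -0.67081.

-0.6708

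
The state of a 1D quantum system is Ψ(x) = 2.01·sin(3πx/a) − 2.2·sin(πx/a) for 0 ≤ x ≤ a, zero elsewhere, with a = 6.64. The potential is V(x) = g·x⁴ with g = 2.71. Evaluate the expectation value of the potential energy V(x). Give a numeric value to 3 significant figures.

⟨V⟩ = ∫ V(x)·|Ψ|² dx / ∫|Ψ|² dx.
On 0 ≤ x ≤ a (j ≠ l): ∫sin²(jπx/a) dx = a/2, ∫sin(jπx/a)·sin(lπx/a) dx = 0; diagonal moments ∫x·sin²(jπx/a) dx = a²/4, ∫x²·sin²(jπx/a) dx = a³·(1/6 − 1/(4j²π²)); cross terms ∫x·sin(jπx/a)·sin(lπx/a) dx = 0 for j + l even and −4jla²/(π²(j² − l²)²) for j + l odd, ∫x²·sin(jπx/a)·sin(lπx/a) dx = (−1)^(j+l)·4jla³/(π²(j² − l²)²); higher powers the same way via product-to-sum and parts.
State is unnormalized: ∫|Ψ|² dx = 29.482, and ∫Ψ*·V(x)·Ψ dx = 13485., so ⟨V⟩ = 13485. / 29.482.
⟨V⟩ = 457.41.

457.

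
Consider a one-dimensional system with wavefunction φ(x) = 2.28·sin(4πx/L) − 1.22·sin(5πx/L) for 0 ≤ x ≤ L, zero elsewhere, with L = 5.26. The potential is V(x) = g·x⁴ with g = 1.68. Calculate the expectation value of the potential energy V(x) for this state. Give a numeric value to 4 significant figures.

⟨V⟩ = ∫ V(x)·|φ|² dx / ∫|φ|² dx.
On 0 ≤ x ≤ L (j ≠ l): ∫sin²(jπx/L) dx = L/2, ∫sin(jπx/L)·sin(lπx/L) dx = 0; diagonal moments ∫x·sin²(jπx/L) dx = L²/4, ∫x²·sin²(jπx/L) dx = L³·(1/6 − 1/(4j²π²)); cross terms ∫x·sin(jπx/L)·sin(lπx/L) dx = 0 for j + l even and −4jlL²/(π²(j² − l²)²) for j + l odd, ∫x²·sin(jπx/L)·sin(lπx/L) dx = (−1)^(j+l)·4jlL³/(π²(j² − l²)²); higher powers the same way via product-to-sum and parts.
State is unnormalized: ∫|φ|² dx = 17.586, and ∫φ*·V(x)·φ dx = 7289.2, so ⟨V⟩ = 7289.2 / 17.586.
⟨V⟩ = 414.48.

414.5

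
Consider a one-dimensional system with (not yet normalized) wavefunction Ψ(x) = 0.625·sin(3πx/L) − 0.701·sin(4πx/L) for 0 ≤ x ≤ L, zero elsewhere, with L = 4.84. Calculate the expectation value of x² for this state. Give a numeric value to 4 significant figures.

⟨x²⟩ = ∫ x²·|Ψ|² dx / ∫|Ψ|² dx (integrals over the domain).
On 0 ≤ x ≤ L (j ≠ l): ∫sin²(jπx/L) dx = L/2, ∫sin(jπx/L)·sin(lπx/L) dx = 0; diagonal moments ∫x·sin²(jπx/L) dx = L²/4, ∫x²·sin²(jπx/L) dx = L³·(1/6 − 1/(4j²π²)); cross terms ∫x·sin(jπx/L)·sin(lπx/L) dx = 0 for j + l even and −4jlL²/(π²(j² − l²)²) for j + l odd, ∫x²·sin(jπx/L)·sin(lπx/L) dx = (−1)^(j+l)·4jlL³/(π²(j² − l²)²); higher powers the same way via product-to-sum and parts.
State is unnormalized: ∫|Ψ|² dx = 2.1345, and ∫Ψ*·x²·Ψ dx = 26.315, so ⟨x²⟩ = 26.315 / 2.1345.
⟨x²⟩ = 12.329.

12.33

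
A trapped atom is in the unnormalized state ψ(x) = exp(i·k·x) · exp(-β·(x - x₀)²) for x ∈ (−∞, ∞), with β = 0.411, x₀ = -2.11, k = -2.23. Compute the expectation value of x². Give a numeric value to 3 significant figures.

⟨x²⟩ = ∫ x²·|ψ|² dx / ∫|ψ|² dx (integrals over the domain).
Gaussian moments (u = x − x₀): ∫u^(2j)·e^(−2βu²) du = (2j−1)!!/(4β)^j · √(π/(2β)), odd powers integrate to 0; here √(π/(2β)) = 1.9550.
State is unnormalized: ∫|ψ|² dx = 1.9550, and ∫ψ*·x²·ψ dx = 9.8929, so ⟨x²⟩ = 9.8929 / 1.9550.
⟨x²⟩ = 5.0604.

5.06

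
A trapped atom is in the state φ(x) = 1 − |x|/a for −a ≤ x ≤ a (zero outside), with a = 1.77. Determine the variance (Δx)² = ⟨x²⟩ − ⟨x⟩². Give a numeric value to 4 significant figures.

Compute ⟨x⟩ and ⟨x²⟩ separately, then (Δx)² = ⟨x²⟩ − ⟨x⟩².
φ is even, so ∫ over [−a, a] = 2∫₀ᵃ with φ = 1 − x/a there: ∫₀ᵃ (1 − x/a)² dx = a/3, ∫₀ᵃ x²(1 − x/a)² dx = a³/30, ∫₀ᵃ x⁴(1 − x/a)² dx = a⁵/105.
Normalization: ∫|φ|² dx = 1.1800.
⟨x⟩ = 0.0000 and ⟨x²⟩ = 0.31329.
(Δx)² = 0.31329 − (0.0000)² = 0.31329.

0.3133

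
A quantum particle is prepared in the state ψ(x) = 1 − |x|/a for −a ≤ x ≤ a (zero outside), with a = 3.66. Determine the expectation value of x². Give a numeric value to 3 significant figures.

⟨x²⟩ = ∫ x²·|ψ|² dx / ∫|ψ|² dx (integrals over the domain).
ψ is even, so ∫ over [−a, a] = 2∫₀ᵃ with ψ = 1 − x/a there: ∫₀ᵃ (1 − x/a)² dx = a/3, ∫₀ᵃ x²(1 − x/a)² dx = a³/30, ∫₀ᵃ x⁴(1 − x/a)² dx = a⁵/105.
State is unnormalized: ∫|ψ|² dx = 2.4400, and ∫ψ*·x²·ψ dx = 3.2685, so ⟨x²⟩ = 3.2685 / 2.4400.
⟨x²⟩ = 1.3396.

1.34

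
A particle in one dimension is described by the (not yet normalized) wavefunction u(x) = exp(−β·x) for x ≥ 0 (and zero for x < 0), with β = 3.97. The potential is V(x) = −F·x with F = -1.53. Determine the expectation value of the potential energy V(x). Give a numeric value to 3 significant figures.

0.193

⟨V⟩ = ∫ V(x)·|u|² dx / ∫|u|² dx.
Every integrand reduces to terms xʲ·e^(−2βx) on [0, ∞); use ∫₀^∞ xʲ·e^(−2βx) dx = j!/(2β)^(j+1).
State is unnormalized: ∫|u|² dx = 0.12594, and ∫u*·V(x)·u dx = 0.024269, so ⟨V⟩ = 0.024269 / 0.12594.
⟨V⟩ = 0.19270.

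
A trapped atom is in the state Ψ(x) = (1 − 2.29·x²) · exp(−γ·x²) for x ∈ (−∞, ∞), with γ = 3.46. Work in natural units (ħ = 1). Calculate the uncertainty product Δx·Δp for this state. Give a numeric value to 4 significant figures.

Δx = √(⟨x²⟩−⟨x⟩²), Δp = √(⟨p²⟩−⟨p⟩²).
Expand each integrand as polynomial × e^(−2γx²) and use ∫x^(2j)·e^(−2γx²) dx = (2j−1)!!/(4γ)^j · √(π/(2γ)), odd powers → 0; here √(π/(2γ)) = 0.67379. Differentiate with the product rule, d/dx e^(−γx²) = −2γx·e^(−γx²).
Normalization: ∫|Ψ|² dx = 0.50615.
⟨x⟩ = 0.0000, ⟨x²⟩ = 0.040195 ⇒ Δx = 0.20049.
⟨p⟩ = 0.0000, ⟨p²⟩ = 7.0128 ⇒ Δp = 2.6482.
Δx·Δp = 0.53092.

0.5309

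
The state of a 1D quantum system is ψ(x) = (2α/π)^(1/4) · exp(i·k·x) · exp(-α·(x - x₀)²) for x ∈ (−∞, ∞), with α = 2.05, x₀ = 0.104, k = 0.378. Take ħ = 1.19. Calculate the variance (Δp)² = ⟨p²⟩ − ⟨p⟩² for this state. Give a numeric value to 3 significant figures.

Compute ⟨p⟩ and ⟨p²⟩ separately; (Δp)² = ⟨p²⟩ − ⟨p⟩².
Gaussian moments (u = x − x₀): ∫u^(2j)·e^(−2αu²) du = (2j−1)!!/(4α)^j · √(π/(2α)), odd powers integrate to 0; here √(π/(2α)) = 0.87535. Derivatives: ψ′ = (ik − 2αu)·ψ, ψ″ = ((ik − 2αu)² − 2α)·ψ; the odd-in-u pieces drop out.
⟨p⟩ = 0.44982 and ⟨p²⟩ = 3.1053.
(Δp)² = 3.1053 − (0.44982)² = 2.9030.

2.90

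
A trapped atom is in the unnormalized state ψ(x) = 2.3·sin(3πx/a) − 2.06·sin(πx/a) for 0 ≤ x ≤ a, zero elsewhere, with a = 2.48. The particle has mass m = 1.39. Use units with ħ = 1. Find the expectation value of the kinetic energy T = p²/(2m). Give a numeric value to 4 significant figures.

T = −(ħ²/2m) d²/dx², so ⟨T⟩ = −(ħ²/2m) ∫ ψ*·ψ'' dx / ∫|ψ|² dx; with m = 1.39.
d²/dx² sin(jπx/a) = −(jπ/a)²·sin(jπx/a); on 0 ≤ x ≤ a, ∫sin²(jπx/a) dx = a/2 and ∫sin(jπx/a)·sin(lπx/a) dx = 0 for j ≠ l, so only diagonal terms survive in ∫|ψ|² and ∫ψ·ψ″; ∫ψ·ψ′ dx = [ψ²/2] between the walls = 0.
State is unnormalized: ∫|ψ|² dx = 11.822, and ∫ψ*·(−ħ²/2m · ψ'') dx = 37.115, so ⟨T⟩ = 37.115 / 11.822.
⟨T⟩ = 3.1396.

3.140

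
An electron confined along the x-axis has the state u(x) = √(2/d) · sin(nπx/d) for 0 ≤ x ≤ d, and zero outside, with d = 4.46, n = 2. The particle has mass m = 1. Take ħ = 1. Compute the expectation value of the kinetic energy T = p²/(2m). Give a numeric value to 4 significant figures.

0.9923

T = −(ħ²/2m) d²/dx², so ⟨T⟩ = −(ħ²/2m) ∫ u*·u'' dx; with m = 1.
d/dx sin(nπx/d) = (nπ/d)·cos(nπx/d) and d²/dx² sin(nπx/d) = −(nπ/d)²·sin(nπx/d); on 0 ≤ x ≤ d, ∫sin²(nπx/d) dx = d/2 and ∫sin(nπx/d)·cos(nπx/d) dx = 0.
⟨T⟩ = 0.99234.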